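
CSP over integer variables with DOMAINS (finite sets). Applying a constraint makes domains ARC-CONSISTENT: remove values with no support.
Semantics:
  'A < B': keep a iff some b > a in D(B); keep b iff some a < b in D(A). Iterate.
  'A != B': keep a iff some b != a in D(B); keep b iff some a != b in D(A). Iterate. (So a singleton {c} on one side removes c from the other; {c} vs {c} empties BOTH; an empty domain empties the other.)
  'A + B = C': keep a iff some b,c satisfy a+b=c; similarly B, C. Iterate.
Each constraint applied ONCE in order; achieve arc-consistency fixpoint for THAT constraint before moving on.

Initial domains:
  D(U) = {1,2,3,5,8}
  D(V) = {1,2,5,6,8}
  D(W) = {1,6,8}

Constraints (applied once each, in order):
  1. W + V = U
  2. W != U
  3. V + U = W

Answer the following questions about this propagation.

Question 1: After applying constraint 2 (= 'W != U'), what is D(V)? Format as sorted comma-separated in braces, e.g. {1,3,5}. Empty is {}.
Constraint 1 (W + V = U) on D(W)={1,6,8} D(V)={1,2,5,6,8} D(U)={1,2,3,5,8}: W {1,6,8}->{1,6}; V {1,2,5,6,8}->{1,2}; U {1,2,3,5,8}->{2,3,8}
Constraint 2 (W != U) on D(W)={1,6} D(U)={2,3,8}: no change
So after constraint 2: D(V) = {1,2}

Answer: {1,2}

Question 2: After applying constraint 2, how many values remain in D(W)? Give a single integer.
Answer: 2

Derivation:
Constraint 1 (W + V = U) on D(W)={1,6,8} D(V)={1,2,5,6,8} D(U)={1,2,3,5,8}: W {1,6,8}->{1,6}; V {1,2,5,6,8}->{1,2}; U {1,2,3,5,8}->{2,3,8}
Constraint 2 (W != U) on D(W)={1,6} D(U)={2,3,8}: no change
So after constraint 2: D(W)={1,6}, size = 2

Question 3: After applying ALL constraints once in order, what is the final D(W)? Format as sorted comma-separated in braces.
Constraint 1 (W + V = U) on D(W)={1,6,8} D(V)={1,2,5,6,8} D(U)={1,2,3,5,8}: W {1,6,8}->{1,6}; V {1,2,5,6,8}->{1,2}; U {1,2,3,5,8}->{2,3,8}
Constraint 2 (W != U) on D(W)={1,6} D(U)={2,3,8}: no change
Constraint 3 (V + U = W) on D(V)={1,2} D(U)={2,3,8} D(W)={1,6}: V {1,2}->{}; U {2,3,8}->{}; W {1,6}->{}
So after all 3 constraints: D(W) = {}

Answer: {}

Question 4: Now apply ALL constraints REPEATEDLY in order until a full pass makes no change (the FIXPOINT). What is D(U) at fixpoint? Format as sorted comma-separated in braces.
Answer: {}

Derivation:
pass 0 (initial): D(U)={1,2,3,5,8}
pass 1: U {1,2,3,5,8}->{}; V {1,2,5,6,8}->{}; W {1,6,8}->{}
pass 2: no change
Fixpoint after 2 passes: D(U) = {}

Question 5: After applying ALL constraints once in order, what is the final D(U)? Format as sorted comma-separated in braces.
Answer: {}

Derivation:
Constraint 1 (W + V = U) on D(W)={1,6,8} D(V)={1,2,5,6,8} D(U)={1,2,3,5,8}: W {1,6,8}->{1,6}; V {1,2,5,6,8}->{1,2}; U {1,2,3,5,8}->{2,3,8}
Constraint 2 (W != U) on D(W)={1,6} D(U)={2,3,8}: no change
Constraint 3 (V + U = W) on D(V)={1,2} D(U)={2,3,8} D(W)={1,6}: V {1,2}->{}; U {2,3,8}->{}; W {1,6}->{}
So after all 3 constraints: D(U) = {}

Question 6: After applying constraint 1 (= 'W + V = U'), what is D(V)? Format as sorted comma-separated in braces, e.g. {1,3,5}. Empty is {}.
Constraint 1 (W + V = U) on D(W)={1,6,8} D(V)={1,2,5,6,8} D(U)={1,2,3,5,8}: W {1,6,8}->{1,6}; V {1,2,5,6,8}->{1,2}; U {1,2,3,5,8}->{2,3,8}
So after constraint 1: D(V) = {1,2}

Answer: {1,2}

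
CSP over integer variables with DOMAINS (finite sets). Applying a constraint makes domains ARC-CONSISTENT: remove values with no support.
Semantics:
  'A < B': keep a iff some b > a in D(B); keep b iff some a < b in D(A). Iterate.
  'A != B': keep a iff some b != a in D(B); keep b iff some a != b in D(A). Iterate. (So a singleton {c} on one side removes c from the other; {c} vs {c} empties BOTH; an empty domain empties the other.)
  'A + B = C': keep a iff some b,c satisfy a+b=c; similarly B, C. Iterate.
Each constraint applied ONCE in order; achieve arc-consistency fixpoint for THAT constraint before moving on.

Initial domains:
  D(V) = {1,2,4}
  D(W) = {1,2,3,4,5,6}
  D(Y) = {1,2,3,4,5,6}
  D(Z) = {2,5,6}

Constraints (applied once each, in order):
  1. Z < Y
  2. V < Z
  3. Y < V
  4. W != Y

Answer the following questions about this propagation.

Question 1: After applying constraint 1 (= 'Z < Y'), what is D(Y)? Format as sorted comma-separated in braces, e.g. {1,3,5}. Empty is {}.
Answer: {3,4,5,6}

Derivation:
Constraint 1 (Z < Y) on D(Z)={2,5,6} D(Y)={1,2,3,4,5,6}: Z {2,5,6}->{2,5}; Y {1,2,3,4,5,6}->{3,4,5,6}
So after constraint 1: D(Y) = {3,4,5,6}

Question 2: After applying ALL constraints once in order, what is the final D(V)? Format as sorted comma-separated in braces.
Answer: {4}

Derivation:
Constraint 1 (Z < Y) on D(Z)={2,5,6} D(Y)={1,2,3,4,5,6}: Z {2,5,6}->{2,5}; Y {1,2,3,4,5,6}->{3,4,5,6}
Constraint 2 (V < Z) on D(V)={1,2,4} D(Z)={2,5}: no change
Constraint 3 (Y < V) on D(Y)={3,4,5,6} D(V)={1,2,4}: Y {3,4,5,6}->{3}; V {1,2,4}->{4}
Constraint 4 (W != Y) on D(W)={1,2,3,4,5,6} D(Y)={3}: W {1,2,3,4,5,6}->{1,2,4,5,6}
So after all 4 constraints: D(V) = {4}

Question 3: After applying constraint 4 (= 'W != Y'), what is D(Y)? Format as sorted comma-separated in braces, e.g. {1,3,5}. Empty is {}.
Answer: {3}

Derivation:
Constraint 1 (Z < Y) on D(Z)={2,5,6} D(Y)={1,2,3,4,5,6}: Z {2,5,6}->{2,5}; Y {1,2,3,4,5,6}->{3,4,5,6}
Constraint 2 (V < Z) on D(V)={1,2,4} D(Z)={2,5}: no change
Constraint 3 (Y < V) on D(Y)={3,4,5,6} D(V)={1,2,4}: Y {3,4,5,6}->{3}; V {1,2,4}->{4}
Constraint 4 (W != Y) on D(W)={1,2,3,4,5,6} D(Y)={3}: W {1,2,3,4,5,6}->{1,2,4,5,6}
So after constraint 4: D(Y) = {3}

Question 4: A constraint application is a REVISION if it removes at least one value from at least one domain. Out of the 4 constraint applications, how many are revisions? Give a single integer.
Answer: 3

Derivation:
Constraint 1 (Z < Y) on D(Z)={2,5,6} D(Y)={1,2,3,4,5,6}: Z {2,5,6}->{2,5}; Y {1,2,3,4,5,6}->{3,4,5,6} => REVISION
Constraint 2 (V < Z) on D(V)={1,2,4} D(Z)={2,5}: no change => not a revision
Constraint 3 (Y < V) on D(Y)={3,4,5,6} D(V)={1,2,4}: Y {3,4,5,6}->{3}; V {1,2,4}->{4} => REVISION
Constraint 4 (W != Y) on D(W)={1,2,3,4,5,6} D(Y)={3}: W {1,2,3,4,5,6}->{1,2,4,5,6} => REVISION
Total revisions = 3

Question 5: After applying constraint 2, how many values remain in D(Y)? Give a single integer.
Answer: 4

Derivation:
Constraint 1 (Z < Y) on D(Z)={2,5,6} D(Y)={1,2,3,4,5,6}: Z {2,5,6}->{2,5}; Y {1,2,3,4,5,6}->{3,4,5,6}
Constraint 2 (V < Z) on D(V)={1,2,4} D(Z)={2,5}: no change
So after constraint 2: D(Y)={3,4,5,6}, size = 4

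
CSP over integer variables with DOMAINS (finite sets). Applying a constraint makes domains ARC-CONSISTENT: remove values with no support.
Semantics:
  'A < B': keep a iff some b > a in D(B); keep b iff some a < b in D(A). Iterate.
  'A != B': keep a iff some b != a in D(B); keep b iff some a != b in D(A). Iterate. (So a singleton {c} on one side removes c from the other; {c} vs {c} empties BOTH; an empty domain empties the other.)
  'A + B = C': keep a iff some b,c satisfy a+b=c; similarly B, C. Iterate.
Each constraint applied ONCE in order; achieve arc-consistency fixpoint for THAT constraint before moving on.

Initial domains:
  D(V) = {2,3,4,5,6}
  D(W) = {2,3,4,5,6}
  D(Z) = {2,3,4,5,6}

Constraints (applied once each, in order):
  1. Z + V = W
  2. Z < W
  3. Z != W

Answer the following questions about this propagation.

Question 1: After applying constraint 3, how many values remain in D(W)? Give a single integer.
Constraint 1 (Z + V = W) on D(Z)={2,3,4,5,6} D(V)={2,3,4,5,6} D(W)={2,3,4,5,6}: Z {2,3,4,5,6}->{2,3,4}; V {2,3,4,5,6}->{2,3,4}; W {2,3,4,5,6}->{4,5,6}
Constraint 2 (Z < W) on D(Z)={2,3,4} D(W)={4,5,6}: no change
Constraint 3 (Z != W) on D(Z)={2,3,4} D(W)={4,5,6}: no change
So after constraint 3: D(W)={4,5,6}, size = 3

Answer: 3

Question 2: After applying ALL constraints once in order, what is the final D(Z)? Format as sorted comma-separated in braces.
Constraint 1 (Z + V = W) on D(Z)={2,3,4,5,6} D(V)={2,3,4,5,6} D(W)={2,3,4,5,6}: Z {2,3,4,5,6}->{2,3,4}; V {2,3,4,5,6}->{2,3,4}; W {2,3,4,5,6}->{4,5,6}
Constraint 2 (Z < W) on D(Z)={2,3,4} D(W)={4,5,6}: no change
Constraint 3 (Z != W) on D(Z)={2,3,4} D(W)={4,5,6}: no change
So after all 3 constraints: D(Z) = {2,3,4}

Answer: {2,3,4}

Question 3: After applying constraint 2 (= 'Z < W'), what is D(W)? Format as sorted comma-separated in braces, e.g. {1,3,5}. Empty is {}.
Constraint 1 (Z + V = W) on D(Z)={2,3,4,5,6} D(V)={2,3,4,5,6} D(W)={2,3,4,5,6}: Z {2,3,4,5,6}->{2,3,4}; V {2,3,4,5,6}->{2,3,4}; W {2,3,4,5,6}->{4,5,6}
Constraint 2 (Z < W) on D(Z)={2,3,4} D(W)={4,5,6}: no change
So after constraint 2: D(W) = {4,5,6}

Answer: {4,5,6}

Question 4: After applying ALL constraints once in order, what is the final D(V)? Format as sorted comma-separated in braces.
Answer: {2,3,4}

Derivation:
Constraint 1 (Z + V = W) on D(Z)={2,3,4,5,6} D(V)={2,3,4,5,6} D(W)={2,3,4,5,6}: Z {2,3,4,5,6}->{2,3,4}; V {2,3,4,5,6}->{2,3,4}; W {2,3,4,5,6}->{4,5,6}
Constraint 2 (Z < W) on D(Z)={2,3,4} D(W)={4,5,6}: no change
Constraint 3 (Z != W) on D(Z)={2,3,4} D(W)={4,5,6}: no change
So after all 3 constraints: D(V) = {2,3,4}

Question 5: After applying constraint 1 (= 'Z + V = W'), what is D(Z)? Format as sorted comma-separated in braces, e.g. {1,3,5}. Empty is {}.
Constraint 1 (Z + V = W) on D(Z)={2,3,4,5,6} D(V)={2,3,4,5,6} D(W)={2,3,4,5,6}: Z {2,3,4,5,6}->{2,3,4}; V {2,3,4,5,6}->{2,3,4}; W {2,3,4,5,6}->{4,5,6}
So after constraint 1: D(Z) = {2,3,4}

Answer: {2,3,4}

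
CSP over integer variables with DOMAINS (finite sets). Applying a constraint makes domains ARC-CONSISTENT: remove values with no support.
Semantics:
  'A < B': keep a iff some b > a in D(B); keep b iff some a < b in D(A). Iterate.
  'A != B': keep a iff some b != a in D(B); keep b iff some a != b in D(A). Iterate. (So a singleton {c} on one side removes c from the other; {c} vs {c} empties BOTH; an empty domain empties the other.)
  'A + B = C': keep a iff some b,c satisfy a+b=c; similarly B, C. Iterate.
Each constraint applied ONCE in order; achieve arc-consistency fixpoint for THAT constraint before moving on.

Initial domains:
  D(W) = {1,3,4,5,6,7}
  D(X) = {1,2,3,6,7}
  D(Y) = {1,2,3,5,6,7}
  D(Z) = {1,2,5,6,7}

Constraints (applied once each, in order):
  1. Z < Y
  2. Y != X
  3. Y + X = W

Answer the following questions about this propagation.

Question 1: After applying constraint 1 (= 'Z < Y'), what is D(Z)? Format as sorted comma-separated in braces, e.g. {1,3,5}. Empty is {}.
Constraint 1 (Z < Y) on D(Z)={1,2,5,6,7} D(Y)={1,2,3,5,6,7}: Z {1,2,5,6,7}->{1,2,5,6}; Y {1,2,3,5,6,7}->{2,3,5,6,7}
So after constraint 1: D(Z) = {1,2,5,6}

Answer: {1,2,5,6}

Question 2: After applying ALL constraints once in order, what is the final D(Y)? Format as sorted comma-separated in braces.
Constraint 1 (Z < Y) on D(Z)={1,2,5,6,7} D(Y)={1,2,3,5,6,7}: Z {1,2,5,6,7}->{1,2,5,6}; Y {1,2,3,5,6,7}->{2,3,5,6,7}
Constraint 2 (Y != X) on D(Y)={2,3,5,6,7} D(X)={1,2,3,6,7}: no change
Constraint 3 (Y + X = W) on D(Y)={2,3,5,6,7} D(X)={1,2,3,6,7} D(W)={1,3,4,5,6,7}: Y {2,3,5,6,7}->{2,3,5,6}; X {1,2,3,6,7}->{1,2,3}; W {1,3,4,5,6,7}->{3,4,5,6,7}
So after all 3 constraints: D(Y) = {2,3,5,6}

Answer: {2,3,5,6}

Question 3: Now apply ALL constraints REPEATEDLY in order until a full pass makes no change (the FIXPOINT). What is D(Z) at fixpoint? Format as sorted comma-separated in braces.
pass 0 (initial): D(Z)={1,2,5,6,7}
pass 1: W {1,3,4,5,6,7}->{3,4,5,6,7}; X {1,2,3,6,7}->{1,2,3}; Y {1,2,3,5,6,7}->{2,3,5,6}; Z {1,2,5,6,7}->{1,2,5,6}
pass 2: Z {1,2,5,6}->{1,2,5}
pass 3: no change
Fixpoint after 3 passes: D(Z) = {1,2,5}

Answer: {1,2,5}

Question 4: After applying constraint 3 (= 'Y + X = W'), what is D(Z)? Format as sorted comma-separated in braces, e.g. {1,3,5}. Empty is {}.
Answer: {1,2,5,6}

Derivation:
Constraint 1 (Z < Y) on D(Z)={1,2,5,6,7} D(Y)={1,2,3,5,6,7}: Z {1,2,5,6,7}->{1,2,5,6}; Y {1,2,3,5,6,7}->{2,3,5,6,7}
Constraint 2 (Y != X) on D(Y)={2,3,5,6,7} D(X)={1,2,3,6,7}: no change
Constraint 3 (Y + X = W) on D(Y)={2,3,5,6,7} D(X)={1,2,3,6,7} D(W)={1,3,4,5,6,7}: Y {2,3,5,6,7}->{2,3,5,6}; X {1,2,3,6,7}->{1,2,3}; W {1,3,4,5,6,7}->{3,4,5,6,7}
So after constraint 3: D(Z) = {1,2,5,6}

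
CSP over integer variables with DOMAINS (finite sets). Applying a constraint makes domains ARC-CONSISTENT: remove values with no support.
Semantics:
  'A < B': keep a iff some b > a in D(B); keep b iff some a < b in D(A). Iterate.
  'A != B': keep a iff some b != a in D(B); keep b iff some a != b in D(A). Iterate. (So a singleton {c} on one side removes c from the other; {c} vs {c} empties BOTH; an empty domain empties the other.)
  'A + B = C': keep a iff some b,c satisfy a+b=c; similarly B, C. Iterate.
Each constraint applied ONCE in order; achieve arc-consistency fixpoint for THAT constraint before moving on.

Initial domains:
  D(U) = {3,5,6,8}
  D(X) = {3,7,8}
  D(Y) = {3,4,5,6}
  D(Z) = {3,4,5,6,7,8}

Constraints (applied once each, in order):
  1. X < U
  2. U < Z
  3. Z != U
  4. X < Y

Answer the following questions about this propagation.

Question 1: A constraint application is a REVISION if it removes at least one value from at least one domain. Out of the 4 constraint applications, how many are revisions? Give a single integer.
Constraint 1 (X < U) on D(X)={3,7,8} D(U)={3,5,6,8}: X {3,7,8}->{3,7}; U {3,5,6,8}->{5,6,8} => REVISION
Constraint 2 (U < Z) on D(U)={5,6,8} D(Z)={3,4,5,6,7,8}: U {5,6,8}->{5,6}; Z {3,4,5,6,7,8}->{6,7,8} => REVISION
Constraint 3 (Z != U) on D(Z)={6,7,8} D(U)={5,6}: no change => not a revision
Constraint 4 (X < Y) on D(X)={3,7} D(Y)={3,4,5,6}: X {3,7}->{3}; Y {3,4,5,6}->{4,5,6} => REVISION
Total revisions = 3

Answer: 3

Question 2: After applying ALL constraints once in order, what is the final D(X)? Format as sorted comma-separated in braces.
Constraint 1 (X < U) on D(X)={3,7,8} D(U)={3,5,6,8}: X {3,7,8}->{3,7}; U {3,5,6,8}->{5,6,8}
Constraint 2 (U < Z) on D(U)={5,6,8} D(Z)={3,4,5,6,7,8}: U {5,6,8}->{5,6}; Z {3,4,5,6,7,8}->{6,7,8}
Constraint 3 (Z != U) on D(Z)={6,7,8} D(U)={5,6}: no change
Constraint 4 (X < Y) on D(X)={3,7} D(Y)={3,4,5,6}: X {3,7}->{3}; Y {3,4,5,6}->{4,5,6}
So after all 4 constraints: D(X) = {3}

Answer: {3}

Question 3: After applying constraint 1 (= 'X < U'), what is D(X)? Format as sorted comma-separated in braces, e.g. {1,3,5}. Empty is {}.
Constraint 1 (X < U) on D(X)={3,7,8} D(U)={3,5,6,8}: X {3,7,8}->{3,7}; U {3,5,6,8}->{5,6,8}
So after constraint 1: D(X) = {3,7}

Answer: {3,7}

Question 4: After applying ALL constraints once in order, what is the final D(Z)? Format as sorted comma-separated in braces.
Answer: {6,7,8}

Derivation:
Constraint 1 (X < U) on D(X)={3,7,8} D(U)={3,5,6,8}: X {3,7,8}->{3,7}; U {3,5,6,8}->{5,6,8}
Constraint 2 (U < Z) on D(U)={5,6,8} D(Z)={3,4,5,6,7,8}: U {5,6,8}->{5,6}; Z {3,4,5,6,7,8}->{6,7,8}
Constraint 3 (Z != U) on D(Z)={6,7,8} D(U)={5,6}: no change
Constraint 4 (X < Y) on D(X)={3,7} D(Y)={3,4,5,6}: X {3,7}->{3}; Y {3,4,5,6}->{4,5,6}
So after all 4 constraints: D(Z) = {6,7,8}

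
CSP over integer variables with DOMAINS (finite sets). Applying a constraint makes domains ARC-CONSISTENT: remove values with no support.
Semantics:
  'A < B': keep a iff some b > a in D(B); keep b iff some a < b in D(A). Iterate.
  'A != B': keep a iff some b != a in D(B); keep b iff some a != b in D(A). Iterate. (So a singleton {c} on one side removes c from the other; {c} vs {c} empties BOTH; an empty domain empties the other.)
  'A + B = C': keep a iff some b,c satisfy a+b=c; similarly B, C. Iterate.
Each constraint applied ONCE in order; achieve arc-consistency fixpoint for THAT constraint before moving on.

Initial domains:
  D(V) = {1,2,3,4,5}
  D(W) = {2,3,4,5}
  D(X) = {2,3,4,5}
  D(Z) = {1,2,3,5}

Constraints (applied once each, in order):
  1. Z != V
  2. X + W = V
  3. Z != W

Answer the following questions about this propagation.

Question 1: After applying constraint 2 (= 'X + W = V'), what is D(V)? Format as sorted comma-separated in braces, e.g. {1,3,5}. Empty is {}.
Answer: {4,5}

Derivation:
Constraint 1 (Z != V) on D(Z)={1,2,3,5} D(V)={1,2,3,4,5}: no change
Constraint 2 (X + W = V) on D(X)={2,3,4,5} D(W)={2,3,4,5} D(V)={1,2,3,4,5}: X {2,3,4,5}->{2,3}; W {2,3,4,5}->{2,3}; V {1,2,3,4,5}->{4,5}
So after constraint 2: D(V) = {4,5}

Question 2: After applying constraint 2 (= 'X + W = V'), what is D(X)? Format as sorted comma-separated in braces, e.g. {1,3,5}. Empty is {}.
Answer: {2,3}

Derivation:
Constraint 1 (Z != V) on D(Z)={1,2,3,5} D(V)={1,2,3,4,5}: no change
Constraint 2 (X + W = V) on D(X)={2,3,4,5} D(W)={2,3,4,5} D(V)={1,2,3,4,5}: X {2,3,4,5}->{2,3}; W {2,3,4,5}->{2,3}; V {1,2,3,4,5}->{4,5}
So after constraint 2: D(X) = {2,3}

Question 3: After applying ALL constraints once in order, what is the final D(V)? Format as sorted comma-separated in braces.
Answer: {4,5}

Derivation:
Constraint 1 (Z != V) on D(Z)={1,2,3,5} D(V)={1,2,3,4,5}: no change
Constraint 2 (X + W = V) on D(X)={2,3,4,5} D(W)={2,3,4,5} D(V)={1,2,3,4,5}: X {2,3,4,5}->{2,3}; W {2,3,4,5}->{2,3}; V {1,2,3,4,5}->{4,5}
Constraint 3 (Z != W) on D(Z)={1,2,3,5} D(W)={2,3}: no change
So after all 3 constraints: D(V) = {4,5}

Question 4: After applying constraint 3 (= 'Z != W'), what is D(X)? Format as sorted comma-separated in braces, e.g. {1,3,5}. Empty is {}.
Constraint 1 (Z != V) on D(Z)={1,2,3,5} D(V)={1,2,3,4,5}: no change
Constraint 2 (X + W = V) on D(X)={2,3,4,5} D(W)={2,3,4,5} D(V)={1,2,3,4,5}: X {2,3,4,5}->{2,3}; W {2,3,4,5}->{2,3}; V {1,2,3,4,5}->{4,5}
Constraint 3 (Z != W) on D(Z)={1,2,3,5} D(W)={2,3}: no change
So after constraint 3: D(X) = {2,3}

Answer: {2,3}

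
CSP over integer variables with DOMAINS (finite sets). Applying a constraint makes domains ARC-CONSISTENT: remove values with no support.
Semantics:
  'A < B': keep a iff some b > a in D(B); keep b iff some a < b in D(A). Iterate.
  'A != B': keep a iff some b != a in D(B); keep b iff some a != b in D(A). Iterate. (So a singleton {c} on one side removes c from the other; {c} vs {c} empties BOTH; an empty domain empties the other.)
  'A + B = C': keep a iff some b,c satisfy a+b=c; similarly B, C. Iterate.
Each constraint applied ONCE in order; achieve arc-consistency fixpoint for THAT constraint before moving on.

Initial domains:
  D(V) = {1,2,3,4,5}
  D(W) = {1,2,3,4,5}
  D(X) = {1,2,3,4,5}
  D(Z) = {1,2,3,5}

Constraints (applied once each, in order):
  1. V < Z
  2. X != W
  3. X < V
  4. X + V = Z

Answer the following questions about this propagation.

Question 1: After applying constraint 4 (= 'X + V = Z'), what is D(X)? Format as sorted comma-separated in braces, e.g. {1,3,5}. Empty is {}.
Answer: {1,2,3}

Derivation:
Constraint 1 (V < Z) on D(V)={1,2,3,4,5} D(Z)={1,2,3,5}: V {1,2,3,4,5}->{1,2,3,4}; Z {1,2,3,5}->{2,3,5}
Constraint 2 (X != W) on D(X)={1,2,3,4,5} D(W)={1,2,3,4,5}: no change
Constraint 3 (X < V) on D(X)={1,2,3,4,5} D(V)={1,2,3,4}: X {1,2,3,4,5}->{1,2,3}; V {1,2,3,4}->{2,3,4}
Constraint 4 (X + V = Z) on D(X)={1,2,3} D(V)={2,3,4} D(Z)={2,3,5}: Z {2,3,5}->{3,5}
So after constraint 4: D(X) = {1,2,3}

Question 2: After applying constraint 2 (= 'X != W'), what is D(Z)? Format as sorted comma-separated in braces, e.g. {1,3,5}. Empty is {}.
Constraint 1 (V < Z) on D(V)={1,2,3,4,5} D(Z)={1,2,3,5}: V {1,2,3,4,5}->{1,2,3,4}; Z {1,2,3,5}->{2,3,5}
Constraint 2 (X != W) on D(X)={1,2,3,4,5} D(W)={1,2,3,4,5}: no change
So after constraint 2: D(Z) = {2,3,5}

Answer: {2,3,5}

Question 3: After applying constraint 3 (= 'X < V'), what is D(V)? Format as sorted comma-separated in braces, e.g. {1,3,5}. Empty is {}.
Answer: {2,3,4}

Derivation:
Constraint 1 (V < Z) on D(V)={1,2,3,4,5} D(Z)={1,2,3,5}: V {1,2,3,4,5}->{1,2,3,4}; Z {1,2,3,5}->{2,3,5}
Constraint 2 (X != W) on D(X)={1,2,3,4,5} D(W)={1,2,3,4,5}: no change
Constraint 3 (X < V) on D(X)={1,2,3,4,5} D(V)={1,2,3,4}: X {1,2,3,4,5}->{1,2,3}; V {1,2,3,4}->{2,3,4}
So after constraint 3: D(V) = {2,3,4}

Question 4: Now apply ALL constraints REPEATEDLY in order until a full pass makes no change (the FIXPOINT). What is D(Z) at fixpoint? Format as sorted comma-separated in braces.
Answer: {3,5}

Derivation:
pass 0 (initial): D(Z)={1,2,3,5}
pass 1: V {1,2,3,4,5}->{2,3,4}; X {1,2,3,4,5}->{1,2,3}; Z {1,2,3,5}->{3,5}
pass 2: no change
Fixpoint after 2 passes: D(Z) = {3,5}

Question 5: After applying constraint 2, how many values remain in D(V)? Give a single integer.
Constraint 1 (V < Z) on D(V)={1,2,3,4,5} D(Z)={1,2,3,5}: V {1,2,3,4,5}->{1,2,3,4}; Z {1,2,3,5}->{2,3,5}
Constraint 2 (X != W) on D(X)={1,2,3,4,5} D(W)={1,2,3,4,5}: no change
So after constraint 2: D(V)={1,2,3,4}, size = 4

Answer: 4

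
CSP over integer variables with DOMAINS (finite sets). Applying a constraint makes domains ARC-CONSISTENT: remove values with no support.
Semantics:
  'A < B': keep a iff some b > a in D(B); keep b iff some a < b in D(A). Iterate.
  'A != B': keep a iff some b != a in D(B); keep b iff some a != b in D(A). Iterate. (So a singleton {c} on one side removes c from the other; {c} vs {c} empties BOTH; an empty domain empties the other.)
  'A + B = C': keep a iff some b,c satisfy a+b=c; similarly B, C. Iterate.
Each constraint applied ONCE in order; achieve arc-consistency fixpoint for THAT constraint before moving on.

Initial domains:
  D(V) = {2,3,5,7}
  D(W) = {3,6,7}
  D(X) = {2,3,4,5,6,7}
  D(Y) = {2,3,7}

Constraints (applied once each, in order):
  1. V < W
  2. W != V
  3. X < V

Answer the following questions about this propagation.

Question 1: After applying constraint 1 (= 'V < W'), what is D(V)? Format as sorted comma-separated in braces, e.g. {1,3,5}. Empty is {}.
Answer: {2,3,5}

Derivation:
Constraint 1 (V < W) on D(V)={2,3,5,7} D(W)={3,6,7}: V {2,3,5,7}->{2,3,5}
So after constraint 1: D(V) = {2,3,5}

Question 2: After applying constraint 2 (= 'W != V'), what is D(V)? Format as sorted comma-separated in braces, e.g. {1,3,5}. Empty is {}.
Constraint 1 (V < W) on D(V)={2,3,5,7} D(W)={3,6,7}: V {2,3,5,7}->{2,3,5}
Constraint 2 (W != V) on D(W)={3,6,7} D(V)={2,3,5}: no change
So after constraint 2: D(V) = {2,3,5}

Answer: {2,3,5}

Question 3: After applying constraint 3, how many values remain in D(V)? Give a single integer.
Answer: 2

Derivation:
Constraint 1 (V < W) on D(V)={2,3,5,7} D(W)={3,6,7}: V {2,3,5,7}->{2,3,5}
Constraint 2 (W != V) on D(W)={3,6,7} D(V)={2,3,5}: no change
Constraint 3 (X < V) on D(X)={2,3,4,5,6,7} D(V)={2,3,5}: X {2,3,4,5,6,7}->{2,3,4}; V {2,3,5}->{3,5}
So after constraint 3: D(V)={3,5}, size = 2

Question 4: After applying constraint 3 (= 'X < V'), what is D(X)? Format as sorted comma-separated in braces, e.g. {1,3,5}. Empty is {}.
Constraint 1 (V < W) on D(V)={2,3,5,7} D(W)={3,6,7}: V {2,3,5,7}->{2,3,5}
Constraint 2 (W != V) on D(W)={3,6,7} D(V)={2,3,5}: no change
Constraint 3 (X < V) on D(X)={2,3,4,5,6,7} D(V)={2,3,5}: X {2,3,4,5,6,7}->{2,3,4}; V {2,3,5}->{3,5}
So after constraint 3: D(X) = {2,3,4}

Answer: {2,3,4}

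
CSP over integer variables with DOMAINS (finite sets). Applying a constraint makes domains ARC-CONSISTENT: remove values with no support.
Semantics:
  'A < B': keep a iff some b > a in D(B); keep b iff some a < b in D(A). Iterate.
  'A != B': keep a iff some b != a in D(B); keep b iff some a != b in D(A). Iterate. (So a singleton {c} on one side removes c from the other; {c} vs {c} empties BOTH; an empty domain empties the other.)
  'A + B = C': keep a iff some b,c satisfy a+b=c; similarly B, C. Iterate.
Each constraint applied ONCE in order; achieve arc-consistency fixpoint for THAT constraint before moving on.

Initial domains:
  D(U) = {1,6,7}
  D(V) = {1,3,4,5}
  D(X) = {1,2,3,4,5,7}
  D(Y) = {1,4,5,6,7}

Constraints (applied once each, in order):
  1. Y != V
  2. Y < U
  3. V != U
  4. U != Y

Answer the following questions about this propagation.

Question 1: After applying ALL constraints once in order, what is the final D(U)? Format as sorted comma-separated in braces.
Constraint 1 (Y != V) on D(Y)={1,4,5,6,7} D(V)={1,3,4,5}: no change
Constraint 2 (Y < U) on D(Y)={1,4,5,6,7} D(U)={1,6,7}: Y {1,4,5,6,7}->{1,4,5,6}; U {1,6,7}->{6,7}
Constraint 3 (V != U) on D(V)={1,3,4,5} D(U)={6,7}: no change
Constraint 4 (U != Y) on D(U)={6,7} D(Y)={1,4,5,6}: no change
So after all 4 constraints: D(U) = {6,7}

Answer: {6,7}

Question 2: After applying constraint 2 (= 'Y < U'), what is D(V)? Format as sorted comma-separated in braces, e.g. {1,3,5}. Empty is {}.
Answer: {1,3,4,5}

Derivation:
Constraint 1 (Y != V) on D(Y)={1,4,5,6,7} D(V)={1,3,4,5}: no change
Constraint 2 (Y < U) on D(Y)={1,4,5,6,7} D(U)={1,6,7}: Y {1,4,5,6,7}->{1,4,5,6}; U {1,6,7}->{6,7}
So after constraint 2: D(V) = {1,3,4,5}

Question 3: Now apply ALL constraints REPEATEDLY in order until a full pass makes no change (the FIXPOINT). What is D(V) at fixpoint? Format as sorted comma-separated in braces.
Answer: {1,3,4,5}

Derivation:
pass 0 (initial): D(V)={1,3,4,5}
pass 1: U {1,6,7}->{6,7}; Y {1,4,5,6,7}->{1,4,5,6}
pass 2: no change
Fixpoint after 2 passes: D(V) = {1,3,4,5}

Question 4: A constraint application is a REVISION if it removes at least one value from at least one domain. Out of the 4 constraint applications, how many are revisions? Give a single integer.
Constraint 1 (Y != V) on D(Y)={1,4,5,6,7} D(V)={1,3,4,5}: no change => not a revision
Constraint 2 (Y < U) on D(Y)={1,4,5,6,7} D(U)={1,6,7}: Y {1,4,5,6,7}->{1,4,5,6}; U {1,6,7}->{6,7} => REVISION
Constraint 3 (V != U) on D(V)={1,3,4,5} D(U)={6,7}: no change => not a revision
Constraint 4 (U != Y) on D(U)={6,7} D(Y)={1,4,5,6}: no change => not a revision
Total revisions = 1

Answer: 1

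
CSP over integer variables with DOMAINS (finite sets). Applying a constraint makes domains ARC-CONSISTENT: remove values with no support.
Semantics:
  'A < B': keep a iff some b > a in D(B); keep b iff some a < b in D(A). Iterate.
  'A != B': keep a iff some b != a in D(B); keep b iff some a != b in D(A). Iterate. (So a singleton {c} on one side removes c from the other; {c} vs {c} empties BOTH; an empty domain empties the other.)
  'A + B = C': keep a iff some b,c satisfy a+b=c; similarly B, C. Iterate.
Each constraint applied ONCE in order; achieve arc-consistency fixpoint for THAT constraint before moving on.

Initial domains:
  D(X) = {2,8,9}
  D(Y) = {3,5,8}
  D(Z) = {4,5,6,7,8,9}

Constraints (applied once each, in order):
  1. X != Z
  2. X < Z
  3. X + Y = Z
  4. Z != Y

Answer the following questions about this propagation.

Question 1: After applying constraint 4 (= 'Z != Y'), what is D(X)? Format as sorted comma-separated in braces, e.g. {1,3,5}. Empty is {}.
Answer: {2}

Derivation:
Constraint 1 (X != Z) on D(X)={2,8,9} D(Z)={4,5,6,7,8,9}: no change
Constraint 2 (X < Z) on D(X)={2,8,9} D(Z)={4,5,6,7,8,9}: X {2,8,9}->{2,8}
Constraint 3 (X + Y = Z) on D(X)={2,8} D(Y)={3,5,8} D(Z)={4,5,6,7,8,9}: X {2,8}->{2}; Y {3,5,8}->{3,5}; Z {4,5,6,7,8,9}->{5,7}
Constraint 4 (Z != Y) on D(Z)={5,7} D(Y)={3,5}: no change
So after constraint 4: D(X) = {2}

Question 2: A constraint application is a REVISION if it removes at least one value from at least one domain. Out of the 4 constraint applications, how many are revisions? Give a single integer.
Constraint 1 (X != Z) on D(X)={2,8,9} D(Z)={4,5,6,7,8,9}: no change => not a revision
Constraint 2 (X < Z) on D(X)={2,8,9} D(Z)={4,5,6,7,8,9}: X {2,8,9}->{2,8} => REVISION
Constraint 3 (X + Y = Z) on D(X)={2,8} D(Y)={3,5,8} D(Z)={4,5,6,7,8,9}: X {2,8}->{2}; Y {3,5,8}->{3,5}; Z {4,5,6,7,8,9}->{5,7} => REVISION
Constraint 4 (Z != Y) on D(Z)={5,7} D(Y)={3,5}: no change => not a revision
Total revisions = 2

Answer: 2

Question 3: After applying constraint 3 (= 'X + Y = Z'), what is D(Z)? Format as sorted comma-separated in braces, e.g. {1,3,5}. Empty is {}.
Constraint 1 (X != Z) on D(X)={2,8,9} D(Z)={4,5,6,7,8,9}: no change
Constraint 2 (X < Z) on D(X)={2,8,9} D(Z)={4,5,6,7,8,9}: X {2,8,9}->{2,8}
Constraint 3 (X + Y = Z) on D(X)={2,8} D(Y)={3,5,8} D(Z)={4,5,6,7,8,9}: X {2,8}->{2}; Y {3,5,8}->{3,5}; Z {4,5,6,7,8,9}->{5,7}
So after constraint 3: D(Z) = {5,7}

Answer: {5,7}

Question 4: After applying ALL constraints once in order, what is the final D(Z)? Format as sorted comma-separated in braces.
Constraint 1 (X != Z) on D(X)={2,8,9} D(Z)={4,5,6,7,8,9}: no change
Constraint 2 (X < Z) on D(X)={2,8,9} D(Z)={4,5,6,7,8,9}: X {2,8,9}->{2,8}
Constraint 3 (X + Y = Z) on D(X)={2,8} D(Y)={3,5,8} D(Z)={4,5,6,7,8,9}: X {2,8}->{2}; Y {3,5,8}->{3,5}; Z {4,5,6,7,8,9}->{5,7}
Constraint 4 (Z != Y) on D(Z)={5,7} D(Y)={3,5}: no change
So after all 4 constraints: D(Z) = {5,7}

Answer: {5,7}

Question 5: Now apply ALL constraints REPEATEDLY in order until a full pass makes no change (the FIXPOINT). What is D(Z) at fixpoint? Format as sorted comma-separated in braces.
pass 0 (initial): D(Z)={4,5,6,7,8,9}
pass 1: X {2,8,9}->{2}; Y {3,5,8}->{3,5}; Z {4,5,6,7,8,9}->{5,7}
pass 2: no change
Fixpoint after 2 passes: D(Z) = {5,7}

Answer: {5,7}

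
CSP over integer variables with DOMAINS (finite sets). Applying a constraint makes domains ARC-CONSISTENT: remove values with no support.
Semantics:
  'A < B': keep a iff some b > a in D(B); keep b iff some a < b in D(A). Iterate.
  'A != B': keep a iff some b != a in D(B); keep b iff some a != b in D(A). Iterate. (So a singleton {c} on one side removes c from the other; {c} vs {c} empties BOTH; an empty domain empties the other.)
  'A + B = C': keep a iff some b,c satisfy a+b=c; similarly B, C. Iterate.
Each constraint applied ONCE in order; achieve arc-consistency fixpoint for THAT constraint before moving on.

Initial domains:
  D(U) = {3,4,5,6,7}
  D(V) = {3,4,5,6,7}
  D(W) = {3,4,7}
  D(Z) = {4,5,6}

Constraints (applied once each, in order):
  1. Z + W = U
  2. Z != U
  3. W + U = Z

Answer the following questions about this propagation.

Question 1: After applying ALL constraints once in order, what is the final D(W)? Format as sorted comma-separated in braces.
Constraint 1 (Z + W = U) on D(Z)={4,5,6} D(W)={3,4,7} D(U)={3,4,5,6,7}: Z {4,5,6}->{4}; W {3,4,7}->{3}; U {3,4,5,6,7}->{7}
Constraint 2 (Z != U) on D(Z)={4} D(U)={7}: no change
Constraint 3 (W + U = Z) on D(W)={3} D(U)={7} D(Z)={4}: W {3}->{}; U {7}->{}; Z {4}->{}
So after all 3 constraints: D(W) = {}

Answer: {}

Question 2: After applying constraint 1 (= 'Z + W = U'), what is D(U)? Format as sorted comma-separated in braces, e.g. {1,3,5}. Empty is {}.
Answer: {7}

Derivation:
Constraint 1 (Z + W = U) on D(Z)={4,5,6} D(W)={3,4,7} D(U)={3,4,5,6,7}: Z {4,5,6}->{4}; W {3,4,7}->{3}; U {3,4,5,6,7}->{7}
So after constraint 1: D(U) = {7}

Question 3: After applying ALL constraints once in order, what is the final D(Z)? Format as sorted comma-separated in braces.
Answer: {}

Derivation:
Constraint 1 (Z + W = U) on D(Z)={4,5,6} D(W)={3,4,7} D(U)={3,4,5,6,7}: Z {4,5,6}->{4}; W {3,4,7}->{3}; U {3,4,5,6,7}->{7}
Constraint 2 (Z != U) on D(Z)={4} D(U)={7}: no change
Constraint 3 (W + U = Z) on D(W)={3} D(U)={7} D(Z)={4}: W {3}->{}; U {7}->{}; Z {4}->{}
So after all 3 constraints: D(Z) = {}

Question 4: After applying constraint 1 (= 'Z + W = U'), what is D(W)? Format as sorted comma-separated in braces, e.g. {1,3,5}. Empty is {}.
Answer: {3}

Derivation:
Constraint 1 (Z + W = U) on D(Z)={4,5,6} D(W)={3,4,7} D(U)={3,4,5,6,7}: Z {4,5,6}->{4}; W {3,4,7}->{3}; U {3,4,5,6,7}->{7}
So after constraint 1: D(W) = {3}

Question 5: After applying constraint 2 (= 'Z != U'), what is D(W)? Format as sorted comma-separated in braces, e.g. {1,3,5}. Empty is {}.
Answer: {3}

Derivation:
Constraint 1 (Z + W = U) on D(Z)={4,5,6} D(W)={3,4,7} D(U)={3,4,5,6,7}: Z {4,5,6}->{4}; W {3,4,7}->{3}; U {3,4,5,6,7}->{7}
Constraint 2 (Z != U) on D(Z)={4} D(U)={7}: no change
So after constraint 2: D(W) = {3}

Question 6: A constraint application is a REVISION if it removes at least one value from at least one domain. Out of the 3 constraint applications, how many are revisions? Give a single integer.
Answer: 2

Derivation:
Constraint 1 (Z + W = U) on D(Z)={4,5,6} D(W)={3,4,7} D(U)={3,4,5,6,7}: Z {4,5,6}->{4}; W {3,4,7}->{3}; U {3,4,5,6,7}->{7} => REVISION
Constraint 2 (Z != U) on D(Z)={4} D(U)={7}: no change => not a revision
Constraint 3 (W + U = Z) on D(W)={3} D(U)={7} D(Z)={4}: W {3}->{}; U {7}->{}; Z {4}->{} => REVISION
Total revisions = 2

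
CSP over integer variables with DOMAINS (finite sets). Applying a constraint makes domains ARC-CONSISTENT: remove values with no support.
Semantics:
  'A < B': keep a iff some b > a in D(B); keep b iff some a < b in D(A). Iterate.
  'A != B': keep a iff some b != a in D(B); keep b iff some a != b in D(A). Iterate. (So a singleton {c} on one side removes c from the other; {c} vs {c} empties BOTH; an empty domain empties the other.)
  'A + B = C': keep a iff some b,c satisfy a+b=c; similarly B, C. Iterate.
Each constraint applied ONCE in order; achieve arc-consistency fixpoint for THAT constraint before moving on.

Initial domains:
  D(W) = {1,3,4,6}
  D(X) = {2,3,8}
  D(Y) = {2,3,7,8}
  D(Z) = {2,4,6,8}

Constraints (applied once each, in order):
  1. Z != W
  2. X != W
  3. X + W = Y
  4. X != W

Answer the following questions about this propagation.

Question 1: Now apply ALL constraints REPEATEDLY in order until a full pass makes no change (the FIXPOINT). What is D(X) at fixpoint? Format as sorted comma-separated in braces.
pass 0 (initial): D(X)={2,3,8}
pass 1: W {1,3,4,6}->{1,4,6}; X {2,3,8}->{2,3}; Y {2,3,7,8}->{3,7,8}
pass 2: no change
Fixpoint after 2 passes: D(X) = {2,3}

Answer: {2,3}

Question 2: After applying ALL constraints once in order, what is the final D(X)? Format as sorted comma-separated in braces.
Answer: {2,3}

Derivation:
Constraint 1 (Z != W) on D(Z)={2,4,6,8} D(W)={1,3,4,6}: no change
Constraint 2 (X != W) on D(X)={2,3,8} D(W)={1,3,4,6}: no change
Constraint 3 (X + W = Y) on D(X)={2,3,8} D(W)={1,3,4,6} D(Y)={2,3,7,8}: X {2,3,8}->{2,3}; W {1,3,4,6}->{1,4,6}; Y {2,3,7,8}->{3,7,8}
Constraint 4 (X != W) on D(X)={2,3} D(W)={1,4,6}: no change
So after all 4 constraints: D(X) = {2,3}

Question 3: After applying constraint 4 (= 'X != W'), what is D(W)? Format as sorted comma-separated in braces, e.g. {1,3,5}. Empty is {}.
Constraint 1 (Z != W) on D(Z)={2,4,6,8} D(W)={1,3,4,6}: no change
Constraint 2 (X != W) on D(X)={2,3,8} D(W)={1,3,4,6}: no change
Constraint 3 (X + W = Y) on D(X)={2,3,8} D(W)={1,3,4,6} D(Y)={2,3,7,8}: X {2,3,8}->{2,3}; W {1,3,4,6}->{1,4,6}; Y {2,3,7,8}->{3,7,8}
Constraint 4 (X != W) on D(X)={2,3} D(W)={1,4,6}: no change
So after constraint 4: D(W) = {1,4,6}

Answer: {1,4,6}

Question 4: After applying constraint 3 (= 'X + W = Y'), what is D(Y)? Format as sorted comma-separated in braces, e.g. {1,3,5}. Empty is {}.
Answer: {3,7,8}

Derivation:
Constraint 1 (Z != W) on D(Z)={2,4,6,8} D(W)={1,3,4,6}: no change
Constraint 2 (X != W) on D(X)={2,3,8} D(W)={1,3,4,6}: no change
Constraint 3 (X + W = Y) on D(X)={2,3,8} D(W)={1,3,4,6} D(Y)={2,3,7,8}: X {2,3,8}->{2,3}; W {1,3,4,6}->{1,4,6}; Y {2,3,7,8}->{3,7,8}
So after constraint 3: D(Y) = {3,7,8}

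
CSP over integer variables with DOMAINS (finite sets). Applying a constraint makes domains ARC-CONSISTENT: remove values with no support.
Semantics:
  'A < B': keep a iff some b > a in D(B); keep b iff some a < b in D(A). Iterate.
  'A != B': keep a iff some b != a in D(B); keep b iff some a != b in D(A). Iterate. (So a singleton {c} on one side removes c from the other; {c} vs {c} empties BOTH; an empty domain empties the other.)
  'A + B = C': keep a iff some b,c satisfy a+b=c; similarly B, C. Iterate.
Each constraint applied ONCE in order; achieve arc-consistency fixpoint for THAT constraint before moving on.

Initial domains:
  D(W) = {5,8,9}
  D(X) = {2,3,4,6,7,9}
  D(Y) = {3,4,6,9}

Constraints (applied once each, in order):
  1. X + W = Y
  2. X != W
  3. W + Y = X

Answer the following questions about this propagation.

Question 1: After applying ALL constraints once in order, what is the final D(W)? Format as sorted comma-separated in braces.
Answer: {}

Derivation:
Constraint 1 (X + W = Y) on D(X)={2,3,4,6,7,9} D(W)={5,8,9} D(Y)={3,4,6,9}: X {2,3,4,6,7,9}->{4}; W {5,8,9}->{5}; Y {3,4,6,9}->{9}
Constraint 2 (X != W) on D(X)={4} D(W)={5}: no change
Constraint 3 (W + Y = X) on D(W)={5} D(Y)={9} D(X)={4}: W {5}->{}; Y {9}->{}; X {4}->{}
So after all 3 constraints: D(W) = {}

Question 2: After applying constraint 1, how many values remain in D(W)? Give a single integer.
Answer: 1

Derivation:
Constraint 1 (X + W = Y) on D(X)={2,3,4,6,7,9} D(W)={5,8,9} D(Y)={3,4,6,9}: X {2,3,4,6,7,9}->{4}; W {5,8,9}->{5}; Y {3,4,6,9}->{9}
So after constraint 1: D(W)={5}, size = 1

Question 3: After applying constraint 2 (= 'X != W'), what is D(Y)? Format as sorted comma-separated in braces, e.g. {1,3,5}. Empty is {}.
Answer: {9}

Derivation:
Constraint 1 (X + W = Y) on D(X)={2,3,4,6,7,9} D(W)={5,8,9} D(Y)={3,4,6,9}: X {2,3,4,6,7,9}->{4}; W {5,8,9}->{5}; Y {3,4,6,9}->{9}
Constraint 2 (X != W) on D(X)={4} D(W)={5}: no change
So after constraint 2: D(Y) = {9}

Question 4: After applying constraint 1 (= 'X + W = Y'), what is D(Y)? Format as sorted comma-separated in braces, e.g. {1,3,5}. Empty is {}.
Answer: {9}

Derivation:
Constraint 1 (X + W = Y) on D(X)={2,3,4,6,7,9} D(W)={5,8,9} D(Y)={3,4,6,9}: X {2,3,4,6,7,9}->{4}; W {5,8,9}->{5}; Y {3,4,6,9}->{9}
So after constraint 1: D(Y) = {9}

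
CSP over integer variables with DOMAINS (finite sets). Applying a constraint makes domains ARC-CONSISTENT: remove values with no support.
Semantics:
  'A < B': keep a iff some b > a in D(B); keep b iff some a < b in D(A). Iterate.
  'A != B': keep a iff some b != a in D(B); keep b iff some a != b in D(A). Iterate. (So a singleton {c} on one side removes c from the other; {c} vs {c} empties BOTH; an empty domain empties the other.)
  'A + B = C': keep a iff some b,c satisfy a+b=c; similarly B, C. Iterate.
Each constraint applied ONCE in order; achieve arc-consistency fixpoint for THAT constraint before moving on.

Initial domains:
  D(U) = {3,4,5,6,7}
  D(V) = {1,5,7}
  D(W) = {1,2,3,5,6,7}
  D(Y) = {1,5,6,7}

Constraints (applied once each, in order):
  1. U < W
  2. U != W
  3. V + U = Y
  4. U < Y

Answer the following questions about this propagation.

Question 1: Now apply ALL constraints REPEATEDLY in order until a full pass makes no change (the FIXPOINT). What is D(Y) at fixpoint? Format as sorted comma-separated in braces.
Answer: {5,6,7}

Derivation:
pass 0 (initial): D(Y)={1,5,6,7}
pass 1: U {3,4,5,6,7}->{4,5,6}; V {1,5,7}->{1}; W {1,2,3,5,6,7}->{5,6,7}; Y {1,5,6,7}->{5,6,7}
pass 2: no change
Fixpoint after 2 passes: D(Y) = {5,6,7}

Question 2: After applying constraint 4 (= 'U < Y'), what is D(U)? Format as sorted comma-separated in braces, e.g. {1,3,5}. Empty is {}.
Constraint 1 (U < W) on D(U)={3,4,5,6,7} D(W)={1,2,3,5,6,7}: U {3,4,5,6,7}->{3,4,5,6}; W {1,2,3,5,6,7}->{5,6,7}
Constraint 2 (U != W) on D(U)={3,4,5,6} D(W)={5,6,7}: no change
Constraint 3 (V + U = Y) on D(V)={1,5,7} D(U)={3,4,5,6} D(Y)={1,5,6,7}: V {1,5,7}->{1}; U {3,4,5,6}->{4,5,6}; Y {1,5,6,7}->{5,6,7}
Constraint 4 (U < Y) on D(U)={4,5,6} D(Y)={5,6,7}: no change
So after constraint 4: D(U) = {4,5,6}

Answer: {4,5,6}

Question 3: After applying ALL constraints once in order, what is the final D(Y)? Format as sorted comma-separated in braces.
Constraint 1 (U < W) on D(U)={3,4,5,6,7} D(W)={1,2,3,5,6,7}: U {3,4,5,6,7}->{3,4,5,6}; W {1,2,3,5,6,7}->{5,6,7}
Constraint 2 (U != W) on D(U)={3,4,5,6} D(W)={5,6,7}: no change
Constraint 3 (V + U = Y) on D(V)={1,5,7} D(U)={3,4,5,6} D(Y)={1,5,6,7}: V {1,5,7}->{1}; U {3,4,5,6}->{4,5,6}; Y {1,5,6,7}->{5,6,7}
Constraint 4 (U < Y) on D(U)={4,5,6} D(Y)={5,6,7}: no change
So after all 4 constraints: D(Y) = {5,6,7}

Answer: {5,6,7}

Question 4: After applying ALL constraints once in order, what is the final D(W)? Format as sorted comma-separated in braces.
Constraint 1 (U < W) on D(U)={3,4,5,6,7} D(W)={1,2,3,5,6,7}: U {3,4,5,6,7}->{3,4,5,6}; W {1,2,3,5,6,7}->{5,6,7}
Constraint 2 (U != W) on D(U)={3,4,5,6} D(W)={5,6,7}: no change
Constraint 3 (V + U = Y) on D(V)={1,5,7} D(U)={3,4,5,6} D(Y)={1,5,6,7}: V {1,5,7}->{1}; U {3,4,5,6}->{4,5,6}; Y {1,5,6,7}->{5,6,7}
Constraint 4 (U < Y) on D(U)={4,5,6} D(Y)={5,6,7}: no change
So after all 4 constraints: D(W) = {5,6,7}

Answer: {5,6,7}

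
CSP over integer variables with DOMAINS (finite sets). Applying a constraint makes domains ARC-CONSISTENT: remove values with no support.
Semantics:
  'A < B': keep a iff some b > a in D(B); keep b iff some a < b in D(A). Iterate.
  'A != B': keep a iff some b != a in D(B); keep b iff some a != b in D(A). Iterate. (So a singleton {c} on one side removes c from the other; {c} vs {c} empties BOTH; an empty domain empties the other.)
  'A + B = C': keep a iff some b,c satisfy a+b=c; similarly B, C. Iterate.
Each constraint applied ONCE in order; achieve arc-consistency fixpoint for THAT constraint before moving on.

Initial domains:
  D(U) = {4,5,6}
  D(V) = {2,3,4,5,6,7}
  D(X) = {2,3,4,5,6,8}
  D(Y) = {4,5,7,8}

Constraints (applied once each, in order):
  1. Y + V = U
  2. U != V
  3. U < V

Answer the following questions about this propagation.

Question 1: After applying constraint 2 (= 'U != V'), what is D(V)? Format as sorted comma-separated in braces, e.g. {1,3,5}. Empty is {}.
Answer: {2}

Derivation:
Constraint 1 (Y + V = U) on D(Y)={4,5,7,8} D(V)={2,3,4,5,6,7} D(U)={4,5,6}: Y {4,5,7,8}->{4}; V {2,3,4,5,6,7}->{2}; U {4,5,6}->{6}
Constraint 2 (U != V) on D(U)={6} D(V)={2}: no change
So after constraint 2: D(V) = {2}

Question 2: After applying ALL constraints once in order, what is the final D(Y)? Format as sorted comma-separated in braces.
Constraint 1 (Y + V = U) on D(Y)={4,5,7,8} D(V)={2,3,4,5,6,7} D(U)={4,5,6}: Y {4,5,7,8}->{4}; V {2,3,4,5,6,7}->{2}; U {4,5,6}->{6}
Constraint 2 (U != V) on D(U)={6} D(V)={2}: no change
Constraint 3 (U < V) on D(U)={6} D(V)={2}: U {6}->{}; V {2}->{}
So after all 3 constraints: D(Y) = {4}

Answer: {4}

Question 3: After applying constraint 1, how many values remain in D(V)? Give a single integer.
Constraint 1 (Y + V = U) on D(Y)={4,5,7,8} D(V)={2,3,4,5,6,7} D(U)={4,5,6}: Y {4,5,7,8}->{4}; V {2,3,4,5,6,7}->{2}; U {4,5,6}->{6}
So after constraint 1: D(V)={2}, size = 1

Answer: 1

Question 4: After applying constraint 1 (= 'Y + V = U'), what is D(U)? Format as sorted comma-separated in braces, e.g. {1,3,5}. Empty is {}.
Constraint 1 (Y + V = U) on D(Y)={4,5,7,8} D(V)={2,3,4,5,6,7} D(U)={4,5,6}: Y {4,5,7,8}->{4}; V {2,3,4,5,6,7}->{2}; U {4,5,6}->{6}
So after constraint 1: D(U) = {6}

Answer: {6}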